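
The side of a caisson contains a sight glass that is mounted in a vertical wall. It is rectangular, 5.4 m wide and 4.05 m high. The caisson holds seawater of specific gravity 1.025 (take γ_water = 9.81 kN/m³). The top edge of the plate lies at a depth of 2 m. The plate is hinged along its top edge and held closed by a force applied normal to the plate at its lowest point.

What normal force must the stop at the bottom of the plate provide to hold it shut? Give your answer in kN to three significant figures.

γ = 1.025 × 9.81 = 10.05525 kN/m³.
The centroid lies 4.05/2 = 2.025 m below the top edge, so the centroid depth is h_c = 2 + 2.025 = 4.025 m.
A = 5.4 × 4.05 = 21.87 m².
Resultant F = γ·h_c·A = 10.05525 × 4.025 × 21.87 = 885.131 kN.
I_c = b·h³/12 = 5.4 × 4.05³/12 = 29.8936 m⁴.
Centre of pressure: y_p = y_c + I_c/(y_c·A) = 4.025 + 29.8936/(4.025 × 21.87) = 4.025 + 0.339597 = 4.3646 m along the plane.
The resultant acts 2.025 + 0.339597 = 2.3646 m (along the plate) below the hinge at the top edge, so the moment about the hinge is M = F × 2.3646 = 885.131 × 2.3646 = 2092.98 kN·m.
A normal force at the bottom, 4.05 m from the hinge, must supply this moment: P = 2092.98/4.05 = 516.785 kN.

P ≈ 517 kN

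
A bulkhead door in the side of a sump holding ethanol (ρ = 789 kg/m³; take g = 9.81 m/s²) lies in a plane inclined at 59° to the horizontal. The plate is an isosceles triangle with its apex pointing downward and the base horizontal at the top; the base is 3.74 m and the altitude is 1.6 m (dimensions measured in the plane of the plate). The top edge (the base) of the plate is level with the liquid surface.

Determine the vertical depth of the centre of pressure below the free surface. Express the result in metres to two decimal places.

γ = ρg = 789 × 9.81 / 1000 = 7.74009 kN/m³.
Let θ = 59° be the plate's angle to the horizontal; measure y along the incline from where the plane meets the free surface. Vertical depth h = y·sinθ with sinθ = 0.857167.
With the apex down, the centroid sits h/3 = 1.6/3 = 0.533333 m below the base (the top edge), so y_c = 0.533333 m and h_c = 0.533333 × 0.857167 = 0.457155 m.
A = ½ × 3.74 × 1.6 = 2.992 m².
Resultant F = γ·h_c·A = 7.74009 × 0.457155 × 2.992 = 10.587 kN.
I_c = b·h³/36 = 3.74 × 1.6³/36 = 0.425529 m⁴.
Centre of pressure: y_p = y_c + I_c/(y_c·A) = 0.533333 + 0.425529/(0.533333 × 2.992) = 0.533333 + 0.266667 = 0.8 m along the plane.
Vertically, h_p = y_p·sinθ = 0.8 × 0.857167 = 0.685734 m.

h_p = 0.69 m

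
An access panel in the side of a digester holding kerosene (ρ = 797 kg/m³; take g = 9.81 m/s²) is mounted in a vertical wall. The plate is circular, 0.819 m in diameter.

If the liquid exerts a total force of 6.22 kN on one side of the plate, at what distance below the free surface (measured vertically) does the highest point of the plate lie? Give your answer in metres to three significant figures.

d_top ≈ 1.10 m

γ = ρg = 797 × 9.81 / 1000 = 7.81857 kN/m³.
A = π(0.4095)² = 0.526814 m².
From F = γ·h_c·A, the centroid depth is h_c = 6.22/(7.81857 × 0.526814) = 1.5101 m.
The centroid is at the centre, 0.4095 m below the top of the plate, so the highest point sits at h_top = 1.5101 − 0.4095 = 1.1006 m below the surface.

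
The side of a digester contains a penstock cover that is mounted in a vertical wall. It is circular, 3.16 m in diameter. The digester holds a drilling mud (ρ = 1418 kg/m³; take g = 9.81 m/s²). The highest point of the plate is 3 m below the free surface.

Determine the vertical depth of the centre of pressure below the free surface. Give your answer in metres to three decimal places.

γ = ρg = 1418 × 9.81 / 1000 = 13.91058 kN/m³.
The centroid is at the centre, 1.58 m below the top of the plate, so the centroid depth is h_c = 3 + 1.58 = 4.58 m.
A = π(1.58)² = 7.84267 m².
Resultant F = γ·h_c·A = 13.91058 × 4.58 × 7.84267 = 499.66 kN.
I_c = πr⁴/4 = π × 1.58⁴/4 = 4.89461 m⁴.
Centre of pressure: y_p = y_c + I_c/(y_c·A) = 4.58 + 4.89461/(4.58 × 7.84267) = 4.58 + 0.136266 = 4.71627 m along the plane.

h_p = 4.716 m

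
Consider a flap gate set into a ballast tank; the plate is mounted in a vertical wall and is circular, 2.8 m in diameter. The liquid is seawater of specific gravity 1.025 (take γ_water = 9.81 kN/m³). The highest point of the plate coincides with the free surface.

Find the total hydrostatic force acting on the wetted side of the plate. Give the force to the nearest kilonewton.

γ = 1.025 × 9.81 = 10.05525 kN/m³.
The centroid is at the centre, 1.4 m below the top of the plate, so the centroid depth is h_c = 1.4 m.
A = π(1.4)² = 6.15752 m².
Resultant F = γ·h_c·A = 10.05525 × 1.4 × 6.15752 = 86.6816 kN.

F ≈ 87 kN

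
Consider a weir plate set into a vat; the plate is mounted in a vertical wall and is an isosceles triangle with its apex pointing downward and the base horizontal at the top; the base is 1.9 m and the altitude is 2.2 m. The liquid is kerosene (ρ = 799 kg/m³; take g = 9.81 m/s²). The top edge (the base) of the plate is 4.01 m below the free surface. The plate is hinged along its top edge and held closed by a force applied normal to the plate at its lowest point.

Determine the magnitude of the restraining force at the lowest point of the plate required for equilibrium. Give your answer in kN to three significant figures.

γ = ρg = 799 × 9.81 / 1000 = 7.83819 kN/m³.
With the apex down, the centroid sits h/3 = 2.2/3 = 0.733333 m below the base (the top edge), so the centroid depth is h_c = 4.01 + 0.733333 = 4.74333 m.
A = ½ × 1.9 × 2.2 = 2.09 m².
Resultant F = γ·h_c·A = 7.83819 × 4.74333 × 2.09 = 77.7044 kN.
I_c = b·h³/36 = 1.9 × 2.2³/36 = 0.561978 m⁴.
Centre of pressure: y_p = y_c + I_c/(y_c·A) = 4.74333 + 0.561978/(4.74333 × 2.09) = 4.74333 + 0.0566878 = 4.80002 m along the plane.
The resultant acts 0.733333 + 0.0566878 = 0.790021 m (along the plate) below the hinge at the top edge, so the moment about the hinge is M = F × 0.790021 = 77.7044 × 0.790021 = 61.3881 kN·m.
A normal force at the bottom, 2.2 m from the hinge, must supply this moment: P = 61.3881/2.2 = 27.9037 kN.

P ≈ 27.9 kN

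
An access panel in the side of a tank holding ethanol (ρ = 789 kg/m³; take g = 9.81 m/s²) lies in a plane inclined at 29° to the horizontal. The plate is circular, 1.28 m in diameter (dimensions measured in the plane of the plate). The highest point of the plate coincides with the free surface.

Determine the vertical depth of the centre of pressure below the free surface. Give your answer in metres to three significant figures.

γ = ρg = 789 × 9.81 / 1000 = 7.74009 kN/m³.
Let θ = 29° be the plate's angle to the horizontal; measure y along the incline from where the plane meets the free surface. Vertical depth h = y·sinθ with sinθ = 0.484810.
The centroid is at the centre, 0.64 m below the top of the plate, so y_c = 0.64 m and h_c = 0.64 × 0.484810 = 0.310278 m.
A = π(0.64)² = 1.2868 m².
Resultant F = γ·h_c·A = 7.74009 × 0.310278 × 1.2868 = 3.09035 kN.
I_c = πr⁴/4 = π × 0.64⁴/4 = 0.131768 m⁴.
Centre of pressure: y_p = y_c + I_c/(y_c·A) = 0.64 + 0.131768/(0.64 × 1.2868) = 0.64 + 0.16 = 0.8 m along the plane.
Vertically, h_p = y_p·sinθ = 0.8 × 0.484810 = 0.387848 m.

h_p = 0.388 m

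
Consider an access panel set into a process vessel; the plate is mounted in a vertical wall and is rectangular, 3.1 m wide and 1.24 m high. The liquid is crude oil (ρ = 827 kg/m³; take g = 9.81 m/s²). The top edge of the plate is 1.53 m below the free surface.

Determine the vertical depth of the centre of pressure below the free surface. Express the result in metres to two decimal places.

γ = ρg = 827 × 9.81 / 1000 = 8.11287 kN/m³.
The centroid lies 1.24/2 = 0.62 m below the top edge, so the centroid depth is h_c = 1.53 + 0.62 = 2.15 m.
A = 3.1 × 1.24 = 3.844 m².
Resultant F = γ·h_c·A = 8.11287 × 2.15 × 3.844 = 67.0496 kN.
I_c = b·h³/12 = 3.1 × 1.24³/12 = 0.492545 m⁴.
Centre of pressure: y_p = y_c + I_c/(y_c·A) = 2.15 + 0.492545/(2.15 × 3.844) = 2.15 + 0.059597 = 2.2096 m along the plane.

h_p = 2.21 m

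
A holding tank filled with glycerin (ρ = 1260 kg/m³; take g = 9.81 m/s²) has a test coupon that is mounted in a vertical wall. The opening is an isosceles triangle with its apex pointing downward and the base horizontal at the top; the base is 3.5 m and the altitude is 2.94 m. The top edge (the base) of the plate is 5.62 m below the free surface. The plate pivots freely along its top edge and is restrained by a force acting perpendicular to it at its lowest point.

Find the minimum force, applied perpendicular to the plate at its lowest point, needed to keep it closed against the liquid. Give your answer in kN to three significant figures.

P ≈ 150 kN

γ = ρg = 1260 × 9.81 / 1000 = 12.3606 kN/m³.
With the apex down, the centroid sits h/3 = 2.94/3 = 0.98 m below the base (the top edge), so the centroid depth is h_c = 5.62 + 0.98 = 6.6 m.
A = ½ × 3.5 × 2.94 = 5.145 m².
Resultant F = γ·h_c·A = 12.3606 × 6.6 × 5.145 = 419.729 kN.
I_c = b·h³/36 = 3.5 × 2.94³/36 = 2.47063 m⁴.
Centre of pressure: y_p = y_c + I_c/(y_c·A) = 6.6 + 2.47063/(6.6 × 5.145) = 6.6 + 0.0727576 = 6.67276 m along the plane.
The resultant acts 0.98 + 0.0727576 = 1.05276 m (along the plate) below the hinge at the top edge, so the moment about the hinge is M = F × 1.05276 = 419.729 × 1.05276 = 441.874 kN·m.
A normal force at the bottom, 2.94 m from the hinge, must supply this moment: P = 441.874/2.94 = 150.297 kN.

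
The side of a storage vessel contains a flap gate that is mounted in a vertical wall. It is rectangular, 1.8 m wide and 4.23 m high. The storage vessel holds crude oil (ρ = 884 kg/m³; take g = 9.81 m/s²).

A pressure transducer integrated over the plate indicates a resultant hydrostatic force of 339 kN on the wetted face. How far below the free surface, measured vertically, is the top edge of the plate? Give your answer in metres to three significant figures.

γ = ρg = 884 × 9.81 / 1000 = 8.67204 kN/m³.
A = 1.8 × 4.23 = 7.614 m².
From F = γ·h_c·A, the centroid depth is h_c = 339/(8.67204 × 7.614) = 5.13411 m.
The centroid lies 4.23/2 = 2.115 m below the top edge, so the top edge sits at h_top = 5.13411 − 2.115 = 3.01911 m below the surface.

d_top ≈ 3.02 m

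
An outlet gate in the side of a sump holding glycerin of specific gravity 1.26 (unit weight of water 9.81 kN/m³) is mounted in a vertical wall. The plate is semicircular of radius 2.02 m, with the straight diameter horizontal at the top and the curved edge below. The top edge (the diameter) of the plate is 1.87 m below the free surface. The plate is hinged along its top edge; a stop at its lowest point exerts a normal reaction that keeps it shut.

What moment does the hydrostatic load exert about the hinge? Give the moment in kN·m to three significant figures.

γ = 1.26 × 9.81 = 12.3606 kN/m³.
The centroid of a semicircle lies 4r/(3π) = 0.857315 m from the diameter, here below the top edge, so the centroid depth is h_c = 1.87 + 0.857315 = 2.72731 m.
A = πr²/2 = π × 2.02²/2 = 6.40948 m².
Resultant F = γ·h_c·A = 12.3606 × 2.72731 × 6.40948 = 216.071 kN.
I_c = (π/8 − 8/(9π))·r⁴ = 0.109757 × 2.02⁴ = 1.82742 m⁴.
Centre of pressure: y_p = y_c + I_c/(y_c·A) = 2.72731 + 1.82742/(2.72731 × 6.40948) = 2.72731 + 0.10454 = 2.83185 m along the plane.
The resultant acts 0.857315 + 0.10454 = 0.961855 m (along the plate) below the hinge at the top edge, so the moment about the hinge is M = F × 0.961855 = 216.071 × 0.961855 = 207.829 kN·m.

M ≈ 208 kN·m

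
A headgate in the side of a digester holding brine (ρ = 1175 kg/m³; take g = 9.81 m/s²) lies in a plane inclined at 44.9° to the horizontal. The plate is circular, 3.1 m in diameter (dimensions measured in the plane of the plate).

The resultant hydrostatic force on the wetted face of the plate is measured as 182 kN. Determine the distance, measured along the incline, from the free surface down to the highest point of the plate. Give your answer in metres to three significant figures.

γ = ρg = 1175 × 9.81 / 1000 = 11.52675 kN/m³.
A = π(1.55)² = 7.54768 m².
From F = γ·h_c·A, the centroid depth is h_c = 182/(11.52675 × 7.54768) = 2.09195 m.
Let θ = 44.9° be the plate's angle to the horizontal; measure y along the incline from where the plane meets the free surface. Vertical depth h = y·sinθ with sinθ = 0.705872.
Along the incline, y_c = h_c/sinθ = 2.09195/0.705872 = 2.96364 m.
The centroid is at the centre, 1.55 m below the top of the plate, so the highest point sits at y_top = 2.96364 − 1.55 = 1.41364 m along the incline.

y_top ≈ 1.41 m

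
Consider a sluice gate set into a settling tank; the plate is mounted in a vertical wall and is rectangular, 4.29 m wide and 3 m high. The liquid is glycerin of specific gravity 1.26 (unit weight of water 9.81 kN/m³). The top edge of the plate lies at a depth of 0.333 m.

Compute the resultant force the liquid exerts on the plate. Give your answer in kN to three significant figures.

γ = 1.26 × 9.81 = 12.3606 kN/m³.
The centroid lies 3/2 = 1.5 m below the top edge, so the centroid depth is h_c = 0.333 + 1.5 = 1.833 m.
A = 4.29 × 3 = 12.87 m².
Resultant F = γ·h_c·A = 12.3606 × 1.833 × 12.87 = 291.595 kN.

F ≈ 292 kN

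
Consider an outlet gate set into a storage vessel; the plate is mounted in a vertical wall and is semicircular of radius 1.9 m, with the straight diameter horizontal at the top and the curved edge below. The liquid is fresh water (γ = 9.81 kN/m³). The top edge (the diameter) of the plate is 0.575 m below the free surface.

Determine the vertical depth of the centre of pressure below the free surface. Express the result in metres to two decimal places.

γ = 9.81 kN/m³.
The centroid of a semicircle lies 4r/(3π) = 0.806385 m from the diameter, here below the top edge, so the centroid depth is h_c = 0.575 + 0.806385 = 1.38138 m.
A = πr²/2 = π × 1.9²/2 = 5.67057 m².
Resultant F = γ·h_c·A = 9.81 × 1.38138 × 5.67057 = 76.8438 kN.
I_c = (π/8 − 8/(9π))·r⁴ = 0.109757 × 1.9⁴ = 1.43036 m⁴.
Centre of pressure: y_p = y_c + I_c/(y_c·A) = 1.38138 + 1.43036/(1.38138 × 5.67057) = 1.38138 + 0.182602 = 1.56398 m along the plane.

h_p = 1.56 m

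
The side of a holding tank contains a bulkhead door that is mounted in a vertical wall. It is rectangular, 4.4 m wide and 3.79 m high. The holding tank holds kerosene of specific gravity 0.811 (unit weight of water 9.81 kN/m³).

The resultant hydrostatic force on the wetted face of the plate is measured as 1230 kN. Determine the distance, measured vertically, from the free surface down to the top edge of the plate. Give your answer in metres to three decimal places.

d_top ≈ 7.376 m

γ = 0.811 × 9.81 = 7.95591 kN/m³.
A = 4.4 × 3.79 = 16.676 m².
From F = γ·h_c·A, the centroid depth is h_c = 1230/(7.95591 × 16.676) = 9.27093 m.
The centroid lies 3.79/2 = 1.895 m below the top edge, so the top edge sits at h_top = 9.27093 − 1.895 = 7.37593 m below the surface.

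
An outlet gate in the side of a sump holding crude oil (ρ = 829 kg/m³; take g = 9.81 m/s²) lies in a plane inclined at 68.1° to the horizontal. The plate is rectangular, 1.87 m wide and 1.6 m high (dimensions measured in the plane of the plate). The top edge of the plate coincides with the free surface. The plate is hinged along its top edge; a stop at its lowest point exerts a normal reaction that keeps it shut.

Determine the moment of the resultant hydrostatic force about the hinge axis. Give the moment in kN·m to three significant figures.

M ≈ 19.3 kN·m

γ = ρg = 829 × 9.81 / 1000 = 8.13249 kN/m³.
Let θ = 68.1° be the plate's angle to the horizontal; measure y along the incline from where the plane meets the free surface. Vertical depth h = y·sinθ with sinθ = 0.927836.
The centroid lies 1.6/2 = 0.8 m below the top edge, so y_c = 0.8 m and h_c = 0.8 × 0.927836 = 0.742269 m.
A = 1.87 × 1.6 = 2.992 m².
Resultant F = γ·h_c·A = 8.13249 × 0.742269 × 2.992 = 18.0612 kN.
I_c = b·h³/12 = 1.87 × 1.6³/12 = 0.638293 m⁴.
Centre of pressure: y_p = y_c + I_c/(y_c·A) = 0.8 + 0.638293/(0.8 × 2.992) = 0.8 + 0.266667 = 1.06667 m along the plane.
The resultant acts 0.8 + 0.266667 = 1.06667 m (along the plate) below the hinge at the top edge, so the moment about the hinge is M = F × 1.06667 = 18.0612 × 1.06667 = 19.2653 kN·m.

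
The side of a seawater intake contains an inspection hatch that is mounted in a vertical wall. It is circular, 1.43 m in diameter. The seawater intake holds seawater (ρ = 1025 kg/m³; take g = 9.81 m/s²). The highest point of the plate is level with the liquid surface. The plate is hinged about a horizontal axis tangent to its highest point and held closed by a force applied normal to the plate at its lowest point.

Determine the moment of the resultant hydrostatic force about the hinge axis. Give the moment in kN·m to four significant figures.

γ = ρg = 1025 × 9.81 / 1000 = 10.05525 kN/m³.
The centroid is at the centre, 0.715 m below the top of the plate, so the centroid depth is h_c = 0.715 m.
A = π(0.715)² = 1.60606 m².
Resultant F = γ·h_c·A = 10.05525 × 0.715 × 1.60606 = 11.5468 kN.
I_c = πr⁴/4 = π × 0.715⁴/4 = 0.205265 m⁴.
Centre of pressure: y_p = y_c + I_c/(y_c·A) = 0.715 + 0.205265/(0.715 × 1.60606) = 0.715 + 0.17875 = 0.89375 m along the plane.
The resultant acts 0.715 + 0.17875 = 0.89375 m (along the plate) below the hinge at the top edge, so the moment about the hinge is M = F × 0.89375 = 11.5468 × 0.89375 = 10.32 kN·m.

M ≈ 10.32 kN·m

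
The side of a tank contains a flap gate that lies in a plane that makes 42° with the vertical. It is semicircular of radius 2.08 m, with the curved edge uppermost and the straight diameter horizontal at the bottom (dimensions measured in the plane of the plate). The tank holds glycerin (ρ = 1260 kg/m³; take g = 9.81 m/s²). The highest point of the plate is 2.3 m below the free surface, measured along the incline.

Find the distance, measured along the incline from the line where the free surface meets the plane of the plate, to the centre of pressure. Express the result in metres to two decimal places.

γ = ρg = 1260 × 9.81 / 1000 = 12.3606 kN/m³.
The plate makes 42° with the vertical, i.e. θ = 90° − 42° = 48° to the horizontal. Measuring y along the incline from the free-surface line, vertical depth h = y·sinθ with sinθ = 0.743145.
The centroid lies 4r/(3π) = 0.882779 m above the diameter, so r − 4r/(3π) = 2.08 − 0.882779 = 1.19722 m below the topmost point, so y_c = 2.3 + 1.19722 = 3.49722 m and h_c = 3.49722 × 0.743145 = 2.59894 m.
A = πr²/2 = π × 2.08²/2 = 6.79589 m².
Resultant F = γ·h_c·A = 12.3606 × 2.59894 × 6.79589 = 218.314 kN.
I_c = (π/8 − 8/(9π))·r⁴ = 0.109757 × 2.08⁴ = 2.0544 m⁴.
Centre of pressure: y_p = y_c + I_c/(y_c·A) = 3.49722 + 2.0544/(3.49722 × 6.79589) = 3.49722 + 0.0864402 = 3.58366 m along the plane.

y_p = 3.58 m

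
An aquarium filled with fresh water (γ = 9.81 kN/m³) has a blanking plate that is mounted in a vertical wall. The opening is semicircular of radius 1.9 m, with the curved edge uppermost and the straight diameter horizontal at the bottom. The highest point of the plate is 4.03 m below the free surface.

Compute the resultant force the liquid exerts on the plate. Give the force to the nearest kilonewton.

F ≈ 285 kN

γ = 9.81 kN/m³.
The centroid lies 4r/(3π) = 0.806385 m above the diameter, so r − 4r/(3π) = 1.9 − 0.806385 = 1.09361 m below the topmost point, so the centroid depth is h_c = 4.03 + 1.09361 = 5.12361 m.
A = πr²/2 = π × 1.9²/2 = 5.67057 m².
Resultant F = γ·h_c·A = 9.81 × 5.12361 × 5.67057 = 285.018 kN.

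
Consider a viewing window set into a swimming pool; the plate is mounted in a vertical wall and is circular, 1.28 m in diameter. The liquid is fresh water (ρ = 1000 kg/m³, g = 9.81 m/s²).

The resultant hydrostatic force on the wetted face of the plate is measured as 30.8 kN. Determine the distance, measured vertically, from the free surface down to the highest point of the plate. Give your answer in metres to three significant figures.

d_top ≈ 1.80 m

γ = ρg = 1000 × 9.81 = 9810 N/m³ = 9.81 kN/m³.
A = π(0.64)² = 1.2868 m².
From F = γ·h_c·A, the centroid depth is h_c = 30.8/(9.81 × 1.2868) = 2.43989 m.
The centroid is at the centre, 0.64 m below the top of the plate, so the highest point sits at h_top = 2.43989 − 0.64 = 1.79989 m below the surface.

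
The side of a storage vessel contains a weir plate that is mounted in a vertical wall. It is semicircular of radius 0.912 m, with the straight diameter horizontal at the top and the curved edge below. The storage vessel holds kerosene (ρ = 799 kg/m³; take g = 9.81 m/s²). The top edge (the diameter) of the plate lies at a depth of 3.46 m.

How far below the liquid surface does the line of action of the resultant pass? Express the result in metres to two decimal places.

γ = ρg = 799 × 9.81 / 1000 = 7.83819 kN/m³.
The centroid of a semicircle lies 4r/(3π) = 0.387065 m from the diameter, here below the top edge, so the centroid depth is h_c = 3.46 + 0.387065 = 3.84706 m.
A = πr²/2 = π × 0.912²/2 = 1.3065 m².
Resultant F = γ·h_c·A = 7.83819 × 3.84706 × 1.3065 = 39.3962 kN.
I_c = (π/8 − 8/(9π))·r⁴ = 0.109757 × 0.912⁴ = 0.0759297 m⁴.
Centre of pressure: y_p = y_c + I_c/(y_c·A) = 3.84706 + 0.0759297/(3.84706 × 1.3065) = 3.84706 + 0.0151068 = 3.86217 m along the plane.

h_p = 3.86 m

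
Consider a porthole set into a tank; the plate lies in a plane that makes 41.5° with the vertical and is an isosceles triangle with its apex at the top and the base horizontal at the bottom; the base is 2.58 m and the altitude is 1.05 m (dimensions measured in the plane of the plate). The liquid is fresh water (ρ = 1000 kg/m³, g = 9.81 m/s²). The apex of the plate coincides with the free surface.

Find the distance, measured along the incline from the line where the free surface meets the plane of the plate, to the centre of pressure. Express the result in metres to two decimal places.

y_p = 0.79 m

γ = ρg = 1000 × 9.81 = 9810 N/m³ = 9.81 kN/m³.
The plate makes 41.5° with the vertical, i.e. θ = 90° − 41.5° = 48.5° to the horizontal. Measuring y along the incline from the free-surface line, vertical depth h = y·sinθ with sinθ = 0.748956.
With the apex up, the centroid sits 2h/3 = 2 × 1.05/3 = 0.7 m below the apex, so y_c = 0.7 m and h_c = 0.7 × 0.748956 = 0.524269 m.
A = ½ × 2.58 × 1.05 = 1.3545 m².
Resultant F = γ·h_c·A = 9.81 × 0.524269 × 1.3545 = 6.9663 kN.
I_c = b·h³/36 = 2.58 × 1.05³/36 = 0.0829631 m⁴.
Centre of pressure: y_p = y_c + I_c/(y_c·A) = 0.7 + 0.0829631/(0.7 × 1.3545) = 0.7 + 0.0875 = 0.7875 m along the plane.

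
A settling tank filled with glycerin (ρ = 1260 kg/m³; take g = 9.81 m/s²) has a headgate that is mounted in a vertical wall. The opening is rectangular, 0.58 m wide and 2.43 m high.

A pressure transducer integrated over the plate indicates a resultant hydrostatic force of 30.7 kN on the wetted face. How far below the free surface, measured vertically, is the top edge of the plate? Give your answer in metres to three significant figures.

γ = ρg = 1260 × 9.81 / 1000 = 12.3606 kN/m³.
A = 0.58 × 2.43 = 1.4094 m².
From F = γ·h_c·A, the centroid depth is h_c = 30.7/(12.3606 × 1.4094) = 1.76224 m.
The centroid lies 2.43/2 = 1.215 m below the top edge, so the top edge sits at h_top = 1.76224 − 1.215 = 0.54724 m below the surface.

d_top ≈ 0.547 m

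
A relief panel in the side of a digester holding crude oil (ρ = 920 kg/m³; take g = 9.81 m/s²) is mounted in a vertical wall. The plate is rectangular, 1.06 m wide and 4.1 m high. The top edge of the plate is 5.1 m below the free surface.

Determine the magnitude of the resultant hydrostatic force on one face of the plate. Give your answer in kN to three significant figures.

γ = ρg = 920 × 9.81 / 1000 = 9.0252 kN/m³.
The centroid lies 4.1/2 = 2.05 m below the top edge, so the centroid depth is h_c = 5.1 + 2.05 = 7.15 m.
A = 1.06 × 4.1 = 4.346 m².
Resultant F = γ·h_c·A = 9.0252 × 7.15 × 4.346 = 280.448 kN.

F ≈ 280 kN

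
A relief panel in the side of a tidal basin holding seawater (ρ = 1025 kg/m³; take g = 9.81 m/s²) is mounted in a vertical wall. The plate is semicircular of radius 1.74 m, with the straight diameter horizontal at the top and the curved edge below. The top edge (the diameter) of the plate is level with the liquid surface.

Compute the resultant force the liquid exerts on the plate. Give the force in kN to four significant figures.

γ = ρg = 1025 × 9.81 / 1000 = 10.05525 kN/m³.
The centroid of a semicircle lies 4r/(3π) = 0.738479 m from the diameter, here below the top edge, so the centroid depth is h_c = 0.738479 m.
A = πr²/2 = π × 1.74²/2 = 4.75574 m².
Resultant F = γ·h_c·A = 10.05525 × 0.738479 × 4.75574 = 35.3142 kN.

F ≈ 35.31 kN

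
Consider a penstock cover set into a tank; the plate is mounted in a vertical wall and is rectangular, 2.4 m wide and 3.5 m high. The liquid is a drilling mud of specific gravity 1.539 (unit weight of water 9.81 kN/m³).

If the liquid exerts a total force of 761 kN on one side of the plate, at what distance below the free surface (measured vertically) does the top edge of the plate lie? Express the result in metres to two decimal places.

γ = 1.539 × 9.81 = 15.09759 kN/m³.
A = 2.4 × 3.5 = 8.4 m².
From F = γ·h_c·A, the centroid depth is h_c = 761/(15.09759 × 8.4) = 6.00064 m.
The centroid lies 3.5/2 = 1.75 m below the top edge, so the top edge sits at h_top = 6.00064 − 1.75 = 4.25064 m below the surface.

d_top ≈ 4.25 m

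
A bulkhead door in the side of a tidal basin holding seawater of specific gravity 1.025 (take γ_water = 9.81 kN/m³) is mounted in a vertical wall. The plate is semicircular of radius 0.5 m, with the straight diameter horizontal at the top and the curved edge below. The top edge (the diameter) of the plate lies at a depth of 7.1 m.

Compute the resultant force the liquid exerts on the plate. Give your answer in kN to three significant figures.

F ≈ 28.9 kN

γ = 1.025 × 9.81 = 10.05525 kN/m³.
The centroid of a semicircle lies 4r/(3π) = 0.212207 m from the diameter, here below the top edge, so the centroid depth is h_c = 7.1 + 0.212207 = 7.31221 m.
A = πr²/2 = π × 0.5²/2 = 0.392699 m².
Resultant F = γ·h_c·A = 10.05525 × 7.31221 × 0.392699 = 28.8736 kN.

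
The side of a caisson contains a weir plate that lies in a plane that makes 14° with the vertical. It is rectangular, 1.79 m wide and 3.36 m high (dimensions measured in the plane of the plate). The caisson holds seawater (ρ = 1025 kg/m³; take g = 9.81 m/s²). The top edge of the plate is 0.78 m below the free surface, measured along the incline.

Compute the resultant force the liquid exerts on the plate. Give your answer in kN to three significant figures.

γ = ρg = 1025 × 9.81 / 1000 = 10.05525 kN/m³.
The plate makes 14° with the vertical, i.e. θ = 90° − 14° = 76° to the horizontal. Measuring y along the incline from the free-surface line, vertical depth h = y·sinθ with sinθ = 0.970296.
The centroid lies 3.36/2 = 1.68 m below the top edge, so y_c = 0.78 + 1.68 = 2.46 m and h_c = 2.46 × 0.970296 = 2.38693 m.
A = 1.79 × 3.36 = 6.0144 m².
Resultant F = γ·h_c·A = 10.05525 × 2.38693 × 6.0144 = 144.353 kN.

F ≈ 144 kN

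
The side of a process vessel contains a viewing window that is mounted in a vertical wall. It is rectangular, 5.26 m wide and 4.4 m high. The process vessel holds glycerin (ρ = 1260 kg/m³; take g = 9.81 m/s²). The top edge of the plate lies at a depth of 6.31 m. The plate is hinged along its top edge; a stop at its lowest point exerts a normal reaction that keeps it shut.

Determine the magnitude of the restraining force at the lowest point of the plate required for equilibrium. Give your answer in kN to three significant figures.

γ = ρg = 1260 × 9.81 / 1000 = 12.3606 kN/m³.
The centroid lies 4.4/2 = 2.2 m below the top edge, so the centroid depth is h_c = 6.31 + 2.2 = 8.51 m.
A = 5.26 × 4.4 = 23.144 m².
Resultant F = γ·h_c·A = 12.3606 × 8.51 × 23.144 = 2434.49 kN.
I_c = b·h³/12 = 5.26 × 4.4³/12 = 37.339 m⁴.
Centre of pressure: y_p = y_c + I_c/(y_c·A) = 8.51 + 37.339/(8.51 × 23.144) = 8.51 + 0.189581 = 8.69958 m along the plane.
The resultant acts 2.2 + 0.189581 = 2.38958 m (along the plate) below the hinge at the top edge, so the moment about the hinge is M = F × 2.38958 = 2434.49 × 2.38958 = 5817.41 kN·m.
A normal force at the bottom, 4.4 m from the hinge, must supply this moment: P = 5817.41/4.4 = 1322.14 kN.

P ≈ 1320 kN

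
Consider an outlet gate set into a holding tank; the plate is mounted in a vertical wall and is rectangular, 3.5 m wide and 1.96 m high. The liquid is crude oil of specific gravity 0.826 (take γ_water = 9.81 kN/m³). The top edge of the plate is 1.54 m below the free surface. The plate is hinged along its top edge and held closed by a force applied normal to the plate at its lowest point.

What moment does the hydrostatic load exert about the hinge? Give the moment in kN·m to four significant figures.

M ≈ 155.1 kN·m

γ = 0.826 × 9.81 = 8.10306 kN/m³.
The centroid lies 1.96/2 = 0.98 m below the top edge, so the centroid depth is h_c = 1.54 + 0.98 = 2.52 m.
A = 3.5 × 1.96 = 6.86 m².
Resultant F = γ·h_c·A = 8.10306 × 2.52 × 6.86 = 140.079 kN.
I_c = b·h³/12 = 3.5 × 1.96³/12 = 2.19611 m⁴.
Centre of pressure: y_p = y_c + I_c/(y_c·A) = 2.52 + 2.19611/(2.52 × 6.86) = 2.52 + 0.127037 = 2.64704 m along the plane.
The resultant acts 0.98 + 0.127037 = 1.10704 m (along the plate) below the hinge at the top edge, so the moment about the hinge is M = F × 1.10704 = 140.079 × 1.10704 = 155.073 kN·m.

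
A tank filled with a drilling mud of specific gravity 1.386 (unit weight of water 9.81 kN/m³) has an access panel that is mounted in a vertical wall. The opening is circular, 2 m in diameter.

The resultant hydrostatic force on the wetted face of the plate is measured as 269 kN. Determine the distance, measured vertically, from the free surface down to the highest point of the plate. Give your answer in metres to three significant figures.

d_top ≈ 5.30 m

γ = 1.386 × 9.81 = 13.59666 kN/m³.
A = π(1)² = 3.14159 m².
From F = γ·h_c·A, the centroid depth is h_c = 269/(13.59666 × 3.14159) = 6.29753 m.
The centroid is at the centre, 1 m below the top of the plate, so the highest point sits at h_top = 6.29753 − 1 = 5.29753 m below the surface.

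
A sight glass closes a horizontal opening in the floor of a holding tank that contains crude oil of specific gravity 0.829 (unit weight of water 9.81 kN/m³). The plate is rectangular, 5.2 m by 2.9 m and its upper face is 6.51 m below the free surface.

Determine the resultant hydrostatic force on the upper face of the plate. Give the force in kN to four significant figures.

γ = 0.829 × 9.81 = 8.13249 kN/m³.
The plate is horizontal, so pressure is uniform at p = γ·h = 8.13249 × 6.51 = 52.9425 kN/m².
A = 5.2 × 2.9 = 15.08 m².
F = p·A = 52.9425 × 15.08 = 798.373 kN.

F ≈ 798.4 kN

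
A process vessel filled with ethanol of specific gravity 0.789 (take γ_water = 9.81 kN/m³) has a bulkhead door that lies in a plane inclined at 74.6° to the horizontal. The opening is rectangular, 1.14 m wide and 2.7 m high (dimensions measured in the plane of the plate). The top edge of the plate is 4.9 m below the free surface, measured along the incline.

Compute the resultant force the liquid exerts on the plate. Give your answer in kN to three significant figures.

γ = 0.789 × 9.81 = 7.74009 kN/m³.
Let θ = 74.6° be the plate's angle to the horizontal; measure y along the incline from where the plane meets the free surface. Vertical depth h = y·sinθ with sinθ = 0.964095.
The centroid lies 2.7/2 = 1.35 m below the top edge, so y_c = 4.9 + 1.35 = 6.25 m and h_c = 6.25 × 0.964095 = 6.02559 m.
A = 1.14 × 2.7 = 3.078 m².
Resultant F = γ·h_c·A = 7.74009 × 6.02559 × 3.078 = 143.554 kN.

F ≈ 144 kN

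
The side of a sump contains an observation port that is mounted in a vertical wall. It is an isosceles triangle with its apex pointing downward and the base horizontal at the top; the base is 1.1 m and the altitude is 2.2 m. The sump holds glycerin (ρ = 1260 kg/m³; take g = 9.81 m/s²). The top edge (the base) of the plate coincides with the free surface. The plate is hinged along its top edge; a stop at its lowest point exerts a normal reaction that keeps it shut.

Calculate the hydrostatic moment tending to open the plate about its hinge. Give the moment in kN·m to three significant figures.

γ = ρg = 1260 × 9.81 / 1000 = 12.3606 kN/m³.
With the apex down, the centroid sits h/3 = 2.2/3 = 0.733333 m below the base (the top edge), so the centroid depth is h_c = 0.733333 m.
A = ½ × 1.1 × 2.2 = 1.21 m².
Resultant F = γ·h_c·A = 12.3606 × 0.733333 × 1.21 = 10.968 kN.
I_c = b·h³/36 = 1.1 × 2.2³/36 = 0.325356 m⁴.
Centre of pressure: y_p = y_c + I_c/(y_c·A) = 0.733333 + 0.325356/(0.733333 × 1.21) = 0.733333 + 0.366667 = 1.1 m along the plane.
The resultant acts 0.733333 + 0.366667 = 1.1 m (along the plate) below the hinge at the top edge, so the moment about the hinge is M = F × 1.1 = 10.968 × 1.1 = 12.0648 kN·m.

M ≈ 12.1 kN·m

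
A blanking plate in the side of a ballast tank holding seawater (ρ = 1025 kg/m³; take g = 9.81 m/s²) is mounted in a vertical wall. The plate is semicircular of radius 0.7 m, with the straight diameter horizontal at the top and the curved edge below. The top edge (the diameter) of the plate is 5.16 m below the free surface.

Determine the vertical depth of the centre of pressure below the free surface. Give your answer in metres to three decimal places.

h_p = 5.463 m

γ = ρg = 1025 × 9.81 / 1000 = 10.05525 kN/m³.
The centroid of a semicircle lies 4r/(3π) = 0.297089 m from the diameter, here below the top edge, so the centroid depth is h_c = 5.16 + 0.297089 = 5.45709 m.
A = πr²/2 = π × 0.7²/2 = 0.76969 m².
Resultant F = γ·h_c·A = 10.05525 × 5.45709 × 0.76969 = 42.2347 kN.
I_c = (π/8 − 8/(9π))·r⁴ = 0.109757 × 0.7⁴ = 0.0263527 m⁴.
Centre of pressure: y_p = y_c + I_c/(y_c·A) = 5.45709 + 0.0263527/(5.45709 × 0.76969) = 5.45709 + 0.00627405 = 5.46336 m along the plane.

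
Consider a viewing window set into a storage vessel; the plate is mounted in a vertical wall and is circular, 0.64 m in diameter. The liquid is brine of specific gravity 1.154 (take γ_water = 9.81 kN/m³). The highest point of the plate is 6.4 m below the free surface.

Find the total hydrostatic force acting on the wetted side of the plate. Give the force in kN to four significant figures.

F ≈ 24.47 kN

γ = 1.154 × 9.81 = 11.32074 kN/m³.
The centroid is at the centre, 0.32 m below the top of the plate, so the centroid depth is h_c = 6.4 + 0.32 = 6.72 m.
A = π(0.32)² = 0.321699 m².
Resultant F = γ·h_c·A = 11.32074 × 6.72 × 0.321699 = 24.4734 kN.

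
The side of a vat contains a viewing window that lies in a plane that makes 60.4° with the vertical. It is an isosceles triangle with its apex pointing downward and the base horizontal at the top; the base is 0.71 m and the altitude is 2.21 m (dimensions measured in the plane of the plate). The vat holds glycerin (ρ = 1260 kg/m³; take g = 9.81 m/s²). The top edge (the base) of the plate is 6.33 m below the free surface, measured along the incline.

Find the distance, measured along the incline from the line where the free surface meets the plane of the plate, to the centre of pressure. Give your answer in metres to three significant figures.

y_p = 7.11 m

γ = ρg = 1260 × 9.81 / 1000 = 12.3606 kN/m³.
The plate makes 60.4° with the vertical, i.e. θ = 90° − 60.4° = 29.6° to the horizontal. Measuring y along the incline from the free-surface line, vertical depth h = y·sinθ with sinθ = 0.493942.
With the apex down, the centroid sits h/3 = 2.21/3 = 0.736667 m below the base (the top edge), so y_c = 6.33 + 0.736667 = 7.06667 m and h_c = 7.06667 × 0.493942 = 3.49053 m.
A = ½ × 0.71 × 2.21 = 0.78455 m².
Resultant F = γ·h_c·A = 12.3606 × 3.49053 × 0.78455 = 33.8494 kN.
I_c = b·h³/36 = 0.71 × 2.21³/36 = 0.212879 m⁴.
Centre of pressure: y_p = y_c + I_c/(y_c·A) = 7.06667 + 0.212879/(7.06667 × 0.78455) = 7.06667 + 0.038397 = 7.10507 m along the plane.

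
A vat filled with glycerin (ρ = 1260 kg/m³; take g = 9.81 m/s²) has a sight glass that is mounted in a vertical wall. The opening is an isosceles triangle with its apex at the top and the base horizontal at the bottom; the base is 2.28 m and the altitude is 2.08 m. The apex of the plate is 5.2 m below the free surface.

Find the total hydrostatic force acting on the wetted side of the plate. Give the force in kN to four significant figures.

F ≈ 193.1 kN

γ = ρg = 1260 × 9.81 / 1000 = 12.3606 kN/m³.
With the apex up, the centroid sits 2h/3 = 2 × 2.08/3 = 1.38667 m below the apex, so the centroid depth is h_c = 5.2 + 1.38667 = 6.58667 m.
A = ½ × 2.28 × 2.08 = 2.3712 m².
Resultant F = γ·h_c·A = 12.3606 × 6.58667 × 2.3712 = 193.052 kN.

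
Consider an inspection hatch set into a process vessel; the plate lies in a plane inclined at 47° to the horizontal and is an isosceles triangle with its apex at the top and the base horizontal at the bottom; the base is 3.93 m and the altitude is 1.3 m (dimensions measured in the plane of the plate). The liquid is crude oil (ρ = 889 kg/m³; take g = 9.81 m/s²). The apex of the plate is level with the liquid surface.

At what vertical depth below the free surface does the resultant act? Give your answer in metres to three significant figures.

h_p = 0.713 m

γ = ρg = 889 × 9.81 / 1000 = 8.72109 kN/m³.
Let θ = 47° be the plate's angle to the horizontal; measure y along the incline from where the plane meets the free surface. Vertical depth h = y·sinθ with sinθ = 0.731354.
With the apex up, the centroid sits 2h/3 = 2 × 1.3/3 = 0.866667 m below the apex, so y_c = 0.866667 m and h_c = 0.866667 × 0.731354 = 0.63384 m.
A = ½ × 3.93 × 1.3 = 2.5545 m².
Resultant F = γ·h_c·A = 8.72109 × 0.63384 × 2.5545 = 14.1207 kN.
I_c = b·h³/36 = 3.93 × 1.3³/36 = 0.239839 m⁴.
Centre of pressure: y_p = y_c + I_c/(y_c·A) = 0.866667 + 0.239839/(0.866667 × 2.5545) = 0.866667 + 0.108333 = 0.975 m along the plane.
Vertically, h_p = y_p·sinθ = 0.975 × 0.731354 = 0.71307 m.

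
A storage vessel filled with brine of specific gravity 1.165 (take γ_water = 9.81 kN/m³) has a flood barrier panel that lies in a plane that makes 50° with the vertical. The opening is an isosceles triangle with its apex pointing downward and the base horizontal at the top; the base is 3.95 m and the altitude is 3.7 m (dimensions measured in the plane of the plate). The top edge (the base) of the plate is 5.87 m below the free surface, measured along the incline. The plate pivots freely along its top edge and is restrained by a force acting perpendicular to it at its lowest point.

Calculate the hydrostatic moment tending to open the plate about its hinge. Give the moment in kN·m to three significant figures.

M ≈ 511 kN·m

γ = 1.165 × 9.81 = 11.42865 kN/m³.
The plate makes 50° with the vertical, i.e. θ = 90° − 50° = 40° to the horizontal. Measuring y along the incline from the free-surface line, vertical depth h = y·sinθ with sinθ = 0.642788.
With the apex down, the centroid sits h/3 = 3.7/3 = 1.23333 m below the base (the top edge), so y_c = 5.87 + 1.23333 = 7.10333 m and h_c = 7.10333 × 0.642788 = 4.56594 m.
A = ½ × 3.95 × 3.7 = 7.3075 m².
Resultant F = γ·h_c·A = 11.42865 × 4.56594 × 7.3075 = 381.324 kN.
I_c = b·h³/36 = 3.95 × 3.7³/36 = 5.55776 m⁴.
Centre of pressure: y_p = y_c + I_c/(y_c·A) = 7.10333 + 5.55776/(7.10333 × 7.3075) = 7.10333 + 0.10707 = 7.2104 m along the plane.
The resultant acts 1.23333 + 0.10707 = 1.3404 m (along the plate) below the hinge at the top edge, so the moment about the hinge is M = F × 1.3404 = 381.324 × 1.3404 = 511.127 kN·m.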